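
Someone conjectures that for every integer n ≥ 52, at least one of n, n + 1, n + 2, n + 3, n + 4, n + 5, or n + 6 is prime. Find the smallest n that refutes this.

n = 90

For n = 52, 53, 54, 55, …, 87, 88, 89 the conclusion holds.
n = 90: 90 = 2 × 45; 91 = 7 × 13; 92 = 2 × 46; 93 = 3 × 31; 94 = 2 × 47; 95 = 5 × 19; 96 = 2 × 48 — all composite.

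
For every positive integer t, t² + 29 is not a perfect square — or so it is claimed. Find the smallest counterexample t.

A counterexample is any positive integer t such that t² + 29 is a perfect square; we check each in order.
For t = 1, 2, 3, 4, …, 11, 12, 13 the conclusion holds.
t = 14: 14² + 29 = 225 = 15², a perfect square.
Thus t = 14 disproves the claim, and no smaller t works.

t = 14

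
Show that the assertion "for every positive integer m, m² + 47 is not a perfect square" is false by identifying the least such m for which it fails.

m = 23

We need the least positive integer m for which m² + 47 is a perfect square.
The first 22 eligible values, up to m = 22, all satisfy the conclusion.
m = 23: 23² + 47 = 576 = 24², a perfect square.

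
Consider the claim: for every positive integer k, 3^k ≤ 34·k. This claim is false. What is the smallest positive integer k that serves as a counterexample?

k = 5

A counterexample is any positive integer k such that 3^k > 34·k; we check each in order.
The first 4 eligible values, up to k = 4, all satisfy the conclusion.
k = 5: 3^k = 243 and 34·k = 170, so 243 > 170.
So k = 5 is the smallest counterexample.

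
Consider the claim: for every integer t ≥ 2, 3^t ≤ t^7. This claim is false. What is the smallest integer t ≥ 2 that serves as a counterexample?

t = 19

Check each integer t ≥ 2 in order until 3^t > t^7.
The first 17 eligible values, up to t = 18, all satisfy the conclusion.
t = 19: 3^t = 1162261467 and t^7 = 893871739, so 1162261467 > 893871739.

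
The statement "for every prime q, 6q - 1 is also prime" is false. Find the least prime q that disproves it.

A counterexample is any prime q such that 6q - 1 is not prime; we check each in order.
q = 2: 6q - 1 = 11, prime.
q = 3: 6q - 1 = 17, prime.
q = 5: 6q - 1 = 29, prime.
q = 7: 6q - 1 = 41, prime.
q = 11: 6q - 1 = 65 = 5 × 13, not prime.

q = 11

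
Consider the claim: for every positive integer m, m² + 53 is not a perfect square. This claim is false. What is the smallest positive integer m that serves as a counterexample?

m = 26

A counterexample is any positive integer m such that m² + 53 is a perfect square; we check each in order.
The first 25 eligible values, up to m = 25, all satisfy the conclusion.
m = 26: 26² + 53 = 729 = 27², a perfect square.
Thus m = 26 disproves the claim, and no smaller m works.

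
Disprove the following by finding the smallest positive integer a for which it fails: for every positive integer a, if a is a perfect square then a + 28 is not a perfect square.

a = 36

We need the least positive integer a for which a is a perfect square but a + 28 is a perfect square.
For a = 1, 4, 9, 16, 25 the conclusion holds.
a = 36: 36 = 6² and 36 + 28 = 64 = 8².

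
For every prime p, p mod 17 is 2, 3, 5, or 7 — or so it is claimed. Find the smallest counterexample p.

Check each prime p in order until the claim fails.
p = 2: 2 mod 17 = 2.
p = 3: 3 mod 17 = 3.
p = 5: 5 mod 17 = 5.
p = 7: 7 mod 17 = 7.
p = 11: 11 mod 17 = 11 — not in {2, 3, 5, 7}.

p = 11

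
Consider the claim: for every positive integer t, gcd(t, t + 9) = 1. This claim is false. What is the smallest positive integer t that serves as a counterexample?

t = 3

We need the least positive integer t for which gcd(t, t + 9) > 1.
t = 1: gcd(1, 10) = 1.
t = 2: gcd(2, 11) = 1.
t = 3: gcd(3, 12) = 3.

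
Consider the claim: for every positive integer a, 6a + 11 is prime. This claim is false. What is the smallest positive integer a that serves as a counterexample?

a = 1: 6a + 11 = 17, prime.
a = 2: 6a + 11 = 23, prime.
a = 3: 6a + 11 = 29, prime.
a = 4: 6a + 11 = 35 = 5 × 7, composite.

a = 4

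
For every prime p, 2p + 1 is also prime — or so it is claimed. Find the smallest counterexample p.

p = 2: 2p + 1 = 5, prime.
p = 3: 2p + 1 = 7, prime.
p = 5: 2p + 1 = 11, prime.
p = 7: 2p + 1 = 15 = 3 × 5, not prime.

p = 7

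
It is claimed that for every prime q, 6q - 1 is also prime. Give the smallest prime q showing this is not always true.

Check each prime q in order until 6q - 1 is not prime.
q = 2: 6q - 1 = 11, prime.
q = 3: 6q - 1 = 17, prime.
q = 5: 6q - 1 = 29, prime.
q = 7: 6q - 1 = 41, prime.
q = 11: 6q - 1 = 65 = 5 × 13, not prime.
So q = 11 is the smallest counterexample.

q = 11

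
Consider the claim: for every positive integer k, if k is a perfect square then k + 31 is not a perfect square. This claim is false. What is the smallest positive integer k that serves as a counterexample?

Check each positive integer k in order until k is a perfect square but k + 31 is a perfect square.
The first 14 eligible values, up to k = 196, all satisfy the conclusion.
k = 225: 225 = 15² and 225 + 31 = 256 = 16².

k = 225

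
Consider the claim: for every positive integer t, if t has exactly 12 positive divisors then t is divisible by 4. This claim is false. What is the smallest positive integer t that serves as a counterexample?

t = 90

For t = 60, 72, 84 the conclusion holds.
t = 90: τ(90) = 12; 90 mod 4 = 2.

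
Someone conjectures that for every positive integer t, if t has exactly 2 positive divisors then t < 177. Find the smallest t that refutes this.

The first 40 eligible values, up to t = 173, all satisfy the conclusion.
t = 179: τ(179) = 2; 179 ≥ 177.

t = 179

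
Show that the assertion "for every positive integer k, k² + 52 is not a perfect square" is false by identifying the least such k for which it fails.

Check each positive integer k in order until k² + 52 is a perfect square.
For k = 1, 2, 3, 4, …, 9, 10, 11 the conclusion holds.
k = 12: 12² + 52 = 196 = 14², a perfect square.
So k = 12 is the smallest counterexample.

k = 12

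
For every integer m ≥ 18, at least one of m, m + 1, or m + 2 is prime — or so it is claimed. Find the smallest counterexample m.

m = 18: 19 is prime.
m = 19: 19 is prime.
m = 20: 20 = 2 × 10; 21 = 3 × 7; 22 = 2 × 11 — all composite.
Thus m = 20 disproves the claim, and no smaller m works.

m = 20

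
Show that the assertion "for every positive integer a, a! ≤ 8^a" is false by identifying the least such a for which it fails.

For a = 1, 2, 3, 4, …, 17, 18, 19 the conclusion holds.
a = 20: a! = 2432902008176640000 and 8^a = 1152921504606846976, so 2432902008176640000 > 1152921504606846976.
Thus a = 20 disproves the claim, and no smaller a works.

a = 20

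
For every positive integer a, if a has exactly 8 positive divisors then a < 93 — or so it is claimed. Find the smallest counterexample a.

a = 102

We need the least positive integer a for which a has exactly 8 positive divisors but the claim fails.
For a = 24, 30, 40, 42, 54, 56, 66, 70, 78, 88 the conclusion holds.
a = 102: τ(102) = 8; 102 ≥ 93.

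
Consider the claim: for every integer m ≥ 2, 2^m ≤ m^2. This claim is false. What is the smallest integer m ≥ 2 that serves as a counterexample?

m = 2: 2^m = 4 and m^2 = 4, so 4 ≤ 4.
m = 3: 2^m = 8 and m^2 = 9, so 8 ≤ 9.
m = 4: 2^m = 16 and m^2 = 16, so 16 ≤ 16.
m = 5: 2^m = 32 and m^2 = 25, so 32 > 25.

m = 5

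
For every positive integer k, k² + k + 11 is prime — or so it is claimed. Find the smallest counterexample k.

Check each positive integer k in order until k² + k + 11 is not prime.
For k = 1, 2, 3, 4, 5, 6, 7, 8, 9 the conclusion holds.
k = 10: k² + k + 11 = 121 = 11 × 11, composite.

k = 10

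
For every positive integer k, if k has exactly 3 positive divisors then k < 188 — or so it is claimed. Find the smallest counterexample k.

k = 289

Check each positive integer k in order until k has exactly 3 positive divisors but the claim fails.
k = 4: τ(4) = 3; 4 < 188.
k = 9: τ(9) = 3; 9 < 188.
k = 25: τ(25) = 3; 25 < 188.
k = 49: τ(49) = 3; 49 < 188.
k = 121: τ(121) = 3; 121 < 188.
k = 169: τ(169) = 3; 169 < 188.
k = 289: τ(289) = 3; 289 ≥ 188.
Hence k = 289 is a counterexample.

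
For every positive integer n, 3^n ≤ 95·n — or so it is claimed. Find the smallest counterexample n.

The first 5 eligible values, up to n = 5, all satisfy the conclusion.
n = 6: 3^n = 729 and 95·n = 570, so 729 > 570.

n = 6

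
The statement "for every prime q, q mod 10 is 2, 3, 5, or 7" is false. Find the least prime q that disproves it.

q = 11

A counterexample is any prime q such that the claim fails; we check each in order.
q = 2: 2 mod 10 = 2.
q = 3: 3 mod 10 = 3.
q = 5: 5 mod 10 = 5.
q = 7: 7 mod 10 = 7.
q = 11: 11 mod 10 = 1 — not in {2, 3, 5, 7}.
Hence q = 11 is a counterexample.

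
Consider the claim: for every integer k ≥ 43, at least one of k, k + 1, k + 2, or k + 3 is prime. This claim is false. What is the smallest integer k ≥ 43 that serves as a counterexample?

A counterexample is any integer k ≥ 43 such that k, k + 1, k + 2, k + 3 are all composite; we check each in order.
For k = 43, 44, 45, 46, 47 the conclusion holds.
k = 48: 48 = 2 × 24; 49 = 7 × 7; 50 = 2 × 25; 51 = 3 × 17 — all composite.
So k = 48 is the smallest counterexample.

k = 48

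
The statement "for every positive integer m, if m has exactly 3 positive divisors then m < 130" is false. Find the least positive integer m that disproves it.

Check each positive integer m in order until m has exactly 3 positive divisors but the claim fails.
The first 5 eligible values, up to m = 121, all satisfy the conclusion.
m = 169: τ(169) = 3; 169 ≥ 130.
Thus m = 169 disproves the claim, and no smaller m works.

m = 169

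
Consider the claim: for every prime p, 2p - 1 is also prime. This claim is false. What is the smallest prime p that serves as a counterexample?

p = 5

Check each prime p in order until 2p - 1 is not prime.
For p = 2, 3 the conclusion holds.
p = 5: 2p - 1 = 9 = 3 × 3, not prime.
So p = 5 is the smallest counterexample.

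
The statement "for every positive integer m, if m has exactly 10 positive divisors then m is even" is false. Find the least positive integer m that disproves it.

m = 405

For m = 48, 80, 112, 162, 176, 208, 272, 304, 368 the conclusion holds.
m = 405: divisors of 405: 10 divisors; 405 is odd.
Thus m = 405 disproves the claim, and no smaller m works.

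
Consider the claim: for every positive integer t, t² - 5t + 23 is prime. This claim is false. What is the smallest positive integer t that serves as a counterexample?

Check each positive integer t in order until t² - 5t + 23 is not prime.
For t = 1, 2, 3, 4, …, 16, 17, 18 the conclusion holds.
t = 19: t² - 5t + 23 = 289 = 17 × 17, composite.

t = 19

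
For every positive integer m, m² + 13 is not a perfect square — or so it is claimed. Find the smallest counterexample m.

m = 6

The first 5 eligible values, up to m = 5, all satisfy the conclusion.
m = 6: 6² + 13 = 49 = 7², a perfect square.
Hence m = 6 is a counterexample.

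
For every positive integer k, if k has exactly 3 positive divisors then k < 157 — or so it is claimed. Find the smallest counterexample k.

A counterexample is any positive integer k such that k has exactly 3 positive divisors but the claim fails; we check each in order.
For k = 4, 9, 25, 49, 121 the conclusion holds.
k = 169: τ(169) = 3; 169 ≥ 157.

k = 169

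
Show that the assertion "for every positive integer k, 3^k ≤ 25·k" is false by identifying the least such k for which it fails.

k = 5

k = 1: 3^k = 3 and 25·k = 25, so 3 ≤ 25.
k = 2: 3^k = 9 and 25·k = 50, so 9 ≤ 50.
k = 3: 3^k = 27 and 25·k = 75, so 27 ≤ 75.
k = 4: 3^k = 81 and 25·k = 100, so 81 ≤ 100.
k = 5: 3^k = 243 and 25·k = 125, so 243 > 125.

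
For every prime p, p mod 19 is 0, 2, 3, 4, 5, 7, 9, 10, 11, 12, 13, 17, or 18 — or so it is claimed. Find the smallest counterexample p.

p = 53

A counterexample is any prime p such that the claim fails; we check each in order.
For p = 2, 3, 5, 7, …, 41, 43, 47 the conclusion holds.
p = 53: 53 mod 19 = 15 — not in {0, 2, 3, 4, 5, 7, 9, 10, 11, 12, 13, 17, 18}.
So p = 53 is the smallest counterexample.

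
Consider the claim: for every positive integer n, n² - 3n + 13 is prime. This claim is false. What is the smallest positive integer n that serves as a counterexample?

n = 12

For n = 1, 2, 3, 4, …, 9, 10, 11 the conclusion holds.
n = 12: n² - 3n + 13 = 121 = 11 × 11, composite.
Thus n = 12 disproves the claim, and no smaller n works.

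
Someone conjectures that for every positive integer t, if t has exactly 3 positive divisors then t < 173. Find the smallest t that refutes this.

For t = 4, 9, 25, 49, 121, 169 the conclusion holds.
t = 289: τ(289) = 3; 289 ≥ 173.
Hence t = 289 is a counterexample.

t = 289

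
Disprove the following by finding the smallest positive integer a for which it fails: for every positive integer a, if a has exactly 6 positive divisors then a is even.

For a = 12, 18, 20, 28, 32, 44 the conclusion holds.
a = 45: divisors of 45: 1, 3, 5, 9, 15, 45; 45 is odd.

a = 45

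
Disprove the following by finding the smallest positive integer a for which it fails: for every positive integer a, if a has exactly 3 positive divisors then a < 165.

The first 5 eligible values, up to a = 121, all satisfy the conclusion.
a = 169: τ(169) = 3; 169 ≥ 165.
Hence a = 169 is a counterexample.

a = 169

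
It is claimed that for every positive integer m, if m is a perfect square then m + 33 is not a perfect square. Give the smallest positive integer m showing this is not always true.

A counterexample is any positive integer m such that m is a perfect square but m + 33 is a perfect square; we check each in order.
For m = 1, 4, 9 the conclusion holds.
m = 16: 16 = 4² and 16 + 33 = 49 = 7².

m = 16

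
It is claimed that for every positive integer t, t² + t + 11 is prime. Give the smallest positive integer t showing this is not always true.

The first 9 eligible values, up to t = 9, all satisfy the conclusion.
t = 10: t² + t + 11 = 121 = 11 × 11, composite.
Hence t = 10 is a counterexample.

t = 10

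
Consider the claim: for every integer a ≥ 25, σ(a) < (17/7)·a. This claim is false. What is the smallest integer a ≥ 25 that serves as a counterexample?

Check each integer a ≥ 25 in order until the claim fails.
For a = 25, 26, 27, 28, …, 33, 34, 35 the conclusion holds.
a = 36: σ(36) = 91; 91 ≥ 612/7.
Hence a = 36 is a counterexample.

a = 36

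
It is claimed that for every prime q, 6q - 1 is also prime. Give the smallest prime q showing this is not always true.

The first 4 eligible values, up to q = 7, all satisfy the conclusion.
q = 11: 6q - 1 = 65 = 5 × 13, not prime.
Thus q = 11 disproves the claim, and no smaller q works.

q = 11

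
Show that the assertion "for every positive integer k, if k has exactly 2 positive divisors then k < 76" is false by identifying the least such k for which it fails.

Check each positive integer k in order until k has exactly 2 positive divisors but the claim fails.
For k = 2, 3, 5, 7, …, 67, 71, 73 the conclusion holds.
k = 79: τ(79) = 2; 79 ≥ 76.
Hence k = 79 is a counterexample.

k = 79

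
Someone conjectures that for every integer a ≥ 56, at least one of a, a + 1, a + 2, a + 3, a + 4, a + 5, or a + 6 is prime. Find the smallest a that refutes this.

We need the least integer a ≥ 56 for which a, a + 1, a + 2, a + 3, a + 4, a + 5, a + 6 are all composite.
For a = 56, 57, 58, 59, …, 87, 88, 89 the conclusion holds.
a = 90: 90 = 2 × 45; 91 = 7 × 13; 92 = 2 × 46; 93 = 3 × 31; 94 = 2 × 47; 95 = 5 × 19; 96 = 2 × 48 — all composite.
So a = 90 is the smallest counterexample.

a = 90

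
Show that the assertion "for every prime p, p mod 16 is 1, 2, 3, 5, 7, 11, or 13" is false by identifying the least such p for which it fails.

We need the least prime p for which the claim fails.
For p = 2, 3, 5, 7, 11, 13, 17, 19, 23, 29 the conclusion holds.
p = 31: 31 mod 16 = 15 — not in {1, 2, 3, 5, 7, 11, 13}.
Thus p = 31 disproves the claim, and no smaller p works.

p = 31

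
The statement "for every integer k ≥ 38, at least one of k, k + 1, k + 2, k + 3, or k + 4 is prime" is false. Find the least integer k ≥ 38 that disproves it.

k = 48

A counterexample is any integer k ≥ 38 such that k, k + 1, k + 2, k + 3, k + 4 are all composite; we check each in order.
The first 10 eligible values, up to k = 47, all satisfy the conclusion.
k = 48: 48 = 2 × 24; 49 = 7 × 7; 50 = 2 × 25; 51 = 3 × 17; 52 = 2 × 26 — all composite.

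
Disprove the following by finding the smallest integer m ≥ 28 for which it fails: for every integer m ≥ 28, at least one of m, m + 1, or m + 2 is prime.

A counterexample is any integer m ≥ 28 such that m, m + 1, m + 2 are all composite; we check each in order.
For m = 28, 29, 30, 31 the conclusion holds.
m = 32: 32 = 2 × 16; 33 = 3 × 11; 34 = 2 × 17 — all composite.
Hence m = 32 is a counterexample.

m = 32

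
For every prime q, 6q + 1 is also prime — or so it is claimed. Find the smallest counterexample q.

q = 19

We need the least prime q for which 6q + 1 is not prime.
For q = 2, 3, 5, 7, 11, 13, 17 the conclusion holds.
q = 19: 6q + 1 = 115 = 5 × 23, not prime.
So q = 19 is the smallest counterexample.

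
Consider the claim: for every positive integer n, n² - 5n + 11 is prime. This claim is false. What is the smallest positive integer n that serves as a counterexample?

n = 7

A counterexample is any positive integer n such that n² - 5n + 11 is not prime; we check each in order.
n = 1: n² - 5n + 11 = 7, prime.
n = 2: n² - 5n + 11 = 5, prime.
n = 3: n² - 5n + 11 = 5, prime.
n = 4: n² - 5n + 11 = 7, prime.
n = 5: n² - 5n + 11 = 11, prime.
n = 6: n² - 5n + 11 = 17, prime.
n = 7: n² - 5n + 11 = 25 = 5 × 5, composite.
Hence n = 7 is a counterexample.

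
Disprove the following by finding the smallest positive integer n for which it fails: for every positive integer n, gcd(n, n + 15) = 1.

n = 3

We need the least positive integer n for which gcd(n, n + 15) > 1.
For n = 1, 2 the conclusion holds.
n = 3: gcd(3, 18) = 3.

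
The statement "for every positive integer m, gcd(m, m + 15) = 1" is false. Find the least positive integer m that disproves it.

m = 3

m = 1: gcd(1, 16) = 1.
m = 2: gcd(2, 17) = 1.
m = 3: gcd(3, 18) = 3.
Hence m = 3 is a counterexample.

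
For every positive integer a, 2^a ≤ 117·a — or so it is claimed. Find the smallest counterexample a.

a = 11

We need the least positive integer a for which 2^a > 117·a.
The first 10 eligible values, up to a = 10, all satisfy the conclusion.
a = 11: 2^a = 2048 and 117·a = 1287, so 2048 > 1287.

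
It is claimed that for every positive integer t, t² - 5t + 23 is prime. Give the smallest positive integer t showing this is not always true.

Check each positive integer t in order until t² - 5t + 23 is not prime.
For t = 1, 2, 3, 4, …, 16, 17, 18 the conclusion holds.
t = 19: t² - 5t + 23 = 289 = 17 × 17, composite.

t = 19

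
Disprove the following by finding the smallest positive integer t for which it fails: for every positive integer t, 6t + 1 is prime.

t = 4

A counterexample is any positive integer t such that 6t + 1 is not prime; we check each in order.
t = 1: 6t + 1 = 7, prime.
t = 2: 6t + 1 = 13, prime.
t = 3: 6t + 1 = 19, prime.
t = 4: 6t + 1 = 25 = 5 × 5, composite.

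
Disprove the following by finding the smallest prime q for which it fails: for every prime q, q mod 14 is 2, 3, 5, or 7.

q = 11

The first 4 eligible values, up to q = 7, all satisfy the conclusion.
q = 11: 11 mod 14 = 11 — not in {2, 3, 5, 7}.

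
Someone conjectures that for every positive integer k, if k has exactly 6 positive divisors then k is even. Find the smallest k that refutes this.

k = 45

k = 12: divisors of 12: 1, 2, 3, 4, 6, 12; 12 is even.
k = 18: divisors of 18: 1, 2, 3, 6, 9, 18; 18 is even.
k = 20: divisors of 20: 1, 2, 4, 5, 10, 20; 20 is even.
k = 28: divisors of 28: 1, 2, 4, 7, 14, 28; 28 is even.
k = 32: divisors of 32: 1, 2, 4, 8, 16, 32; 32 is even.
k = 44: divisors of 44: 1, 2, 4, 11, 22, 44; 44 is even.
k = 45: divisors of 45: 1, 3, 5, 9, 15, 45; 45 is odd.
Thus k = 45 disproves the claim, and no smaller k works.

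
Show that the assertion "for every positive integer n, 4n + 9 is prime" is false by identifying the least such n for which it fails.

A counterexample is any positive integer n such that 4n + 9 is not prime; we check each in order.
For n = 1, 2 the conclusion holds.
n = 3: 4n + 9 = 21 = 3 × 7, composite.
Hence n = 3 is a counterexample.

n = 3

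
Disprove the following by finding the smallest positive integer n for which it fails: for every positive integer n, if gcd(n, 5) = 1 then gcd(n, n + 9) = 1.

n = 3

Check each positive integer n in order until gcd(n, 5) = 1 but gcd(n, n + 9) > 1.
n = 1: gcd(1, 10) = 1.
n = 2: gcd(2, 11) = 1.
n = 3: gcd(3, 12) = 3.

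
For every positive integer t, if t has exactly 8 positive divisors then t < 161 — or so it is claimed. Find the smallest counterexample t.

A counterexample is any positive integer t such that t has exactly 8 positive divisors but the claim fails; we check each in order.
The first 22 eligible values, up to t = 154, all satisfy the conclusion.
t = 165: τ(165) = 8; 165 ≥ 161.

t = 165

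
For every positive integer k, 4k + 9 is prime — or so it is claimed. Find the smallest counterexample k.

We need the least positive integer k for which 4k + 9 is not prime.
k = 1: 4k + 9 = 13, prime.
k = 2: 4k + 9 = 17, prime.
k = 3: 4k + 9 = 21 = 3 × 7, composite.
So k = 3 is the smallest counterexample.

k = 3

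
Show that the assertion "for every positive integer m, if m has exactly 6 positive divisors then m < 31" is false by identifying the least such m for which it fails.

m = 12: τ(12) = 6; 12 < 31.
m = 18: τ(18) = 6; 18 < 31.
m = 20: τ(20) = 6; 20 < 31.
m = 28: τ(28) = 6; 28 < 31.
m = 32: τ(32) = 6; 32 ≥ 31.

m = 32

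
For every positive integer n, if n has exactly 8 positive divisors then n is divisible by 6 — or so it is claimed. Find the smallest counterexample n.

n = 40

We need the least positive integer n for which n has exactly 8 positive divisors but n is not divisible by 6.
n = 24: τ(24) = 8; 24 mod 6 = 0.
n = 30: τ(30) = 8; 30 mod 6 = 0.
n = 40: τ(40) = 8; 40 mod 6 = 4.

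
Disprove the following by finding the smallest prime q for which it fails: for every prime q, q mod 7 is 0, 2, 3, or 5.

q = 11

The first 4 eligible values, up to q = 7, all satisfy the conclusion.
q = 11: 11 mod 7 = 4 — not in {0, 2, 3, 5}.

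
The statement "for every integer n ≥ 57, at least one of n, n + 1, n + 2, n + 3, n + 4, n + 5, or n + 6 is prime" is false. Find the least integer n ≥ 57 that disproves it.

We need the least integer n ≥ 57 for which n, n + 1, n + 2, n + 3, n + 4, n + 5, n + 6 are all composite.
For n = 57, 58, 59, 60, …, 87, 88, 89 the conclusion holds.
n = 90: 90 = 2 × 45; 91 = 7 × 13; 92 = 2 × 46; 93 = 3 × 31; 94 = 2 × 47; 95 = 5 × 19; 96 = 2 × 48 — all composite.
Hence n = 90 is a counterexample.

n = 90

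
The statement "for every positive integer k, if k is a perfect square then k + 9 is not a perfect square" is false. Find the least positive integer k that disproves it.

k = 16

We need the least positive integer k for which k is a perfect square but k + 9 is a perfect square.
For k = 1, 4, 9 the conclusion holds.
k = 16: 16 = 4² and 16 + 9 = 25 = 5².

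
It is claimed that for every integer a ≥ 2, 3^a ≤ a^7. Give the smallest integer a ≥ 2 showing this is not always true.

a = 19

Check each integer a ≥ 2 in order until 3^a > a^7.
For a = 2, 3, 4, 5, …, 16, 17, 18 the conclusion holds.
a = 19: 3^a = 1162261467 and a^7 = 893871739, so 1162261467 > 893871739.
Hence a = 19 is a counterexample.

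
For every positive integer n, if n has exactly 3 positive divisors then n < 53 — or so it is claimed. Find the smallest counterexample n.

n = 121

A counterexample is any positive integer n such that n has exactly 3 positive divisors but the claim fails; we check each in order.
n = 4: τ(4) = 3; 4 < 53.
n = 9: τ(9) = 3; 9 < 53.
n = 25: τ(25) = 3; 25 < 53.
n = 49: τ(49) = 3; 49 < 53.
n = 121: τ(121) = 3; 121 ≥ 53.
Thus n = 121 disproves the claim, and no smaller n works.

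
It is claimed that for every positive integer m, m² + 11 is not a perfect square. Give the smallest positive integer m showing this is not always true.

m = 5

Check each positive integer m in order until m² + 11 is a perfect square.
m = 1: 1² + 11 = 12, not a perfect square.
m = 2: 2² + 11 = 15, not a perfect square.
m = 3: 3² + 11 = 20, not a perfect square.
m = 4: 4² + 11 = 27, not a perfect square.
m = 5: 5² + 11 = 36 = 6², a perfect square.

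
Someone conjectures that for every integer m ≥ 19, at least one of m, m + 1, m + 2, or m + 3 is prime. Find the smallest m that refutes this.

We need the least integer m ≥ 19 for which m, m + 1, m + 2, m + 3 are all composite.
m = 19: 19 is prime.
m = 20: 23 is prime.
m = 21: 23 is prime.
m = 22: 23 is prime.
m = 23: 23 is prime.
m = 24: 24 = 2 × 12; 25 = 5 × 5; 26 = 2 × 13; 27 = 3 × 9 — all composite.
So m = 24 is the smallest counterexample.

m = 24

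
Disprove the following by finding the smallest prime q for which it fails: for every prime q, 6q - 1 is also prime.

For q = 2, 3, 5, 7 the conclusion holds.
q = 11: 6q - 1 = 65 = 5 × 13, not prime.
Thus q = 11 disproves the claim, and no smaller q works.

q = 11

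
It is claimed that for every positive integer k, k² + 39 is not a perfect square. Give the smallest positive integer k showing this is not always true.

A counterexample is any positive integer k such that k² + 39 is a perfect square; we check each in order.
For k = 1, 2, 3, 4 the conclusion holds.
k = 5: 5² + 39 = 64 = 8², a perfect square.
So k = 5 is the smallest counterexample.

k = 5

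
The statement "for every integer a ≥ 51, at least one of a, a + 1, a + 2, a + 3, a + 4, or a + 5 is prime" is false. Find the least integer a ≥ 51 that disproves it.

For a = 51, 52, 53, 54, …, 87, 88, 89 the conclusion holds.
a = 90: 90 = 2 × 45; 91 = 7 × 13; 92 = 2 × 46; 93 = 3 × 31; 94 = 2 × 47; 95 = 5 × 19 — all composite.

a = 90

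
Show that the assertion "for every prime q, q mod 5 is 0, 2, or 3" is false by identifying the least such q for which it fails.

q = 2: 2 mod 5 = 2.
q = 3: 3 mod 5 = 3.
q = 5: 5 mod 5 = 0.
q = 7: 7 mod 5 = 2.
q = 11: 11 mod 5 = 1 — not in {0, 2, 3}.

q = 11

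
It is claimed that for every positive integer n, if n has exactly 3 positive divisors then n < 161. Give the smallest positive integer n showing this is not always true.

Check each positive integer n in order until n has exactly 3 positive divisors but the claim fails.
For n = 4, 9, 25, 49, 121 the conclusion holds.
n = 169: τ(169) = 3; 169 ≥ 161.

n = 169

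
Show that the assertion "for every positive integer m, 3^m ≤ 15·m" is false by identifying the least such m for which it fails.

Check each positive integer m in order until 3^m > 15·m.
m = 1: 3^m = 3 and 15·m = 15, so 3 ≤ 15.
m = 2: 3^m = 9 and 15·m = 30, so 9 ≤ 30.
m = 3: 3^m = 27 and 15·m = 45, so 27 ≤ 45.
m = 4: 3^m = 81 and 15·m = 60, so 81 > 60.
Thus m = 4 disproves the claim, and no smaller m works.

m = 4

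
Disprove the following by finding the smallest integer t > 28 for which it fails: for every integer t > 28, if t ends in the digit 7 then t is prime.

t = 37: 37 ends in 7 and is prime.
t = 47: 47 ends in 7 and is prime.
t = 57: 57 ends in 7; 57 = 3 × 19, composite.

t = 57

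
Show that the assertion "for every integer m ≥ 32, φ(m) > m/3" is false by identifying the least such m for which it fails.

m = 36

We need the least integer m ≥ 32 for which the claim fails.
m = 32: φ(32) = 16 and 32/3 = 32/3, so φ(32) > 32/3.
m = 33: φ(33) = 20 and 33/3 = 11, so φ(33) > 33/3.
m = 34: φ(34) = 16 and 34/3 = 34/3, so φ(34) > 34/3.
m = 35: φ(35) = 24 and 35/3 = 35/3, so φ(35) > 35/3.
m = 36: φ(36) = 12 and 36/3 = 12, so φ(36) ≤ 36/3.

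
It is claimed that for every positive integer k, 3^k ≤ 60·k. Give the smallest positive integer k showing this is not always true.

k = 6

The first 5 eligible values, up to k = 5, all satisfy the conclusion.
k = 6: 3^k = 729 and 60·k = 360, so 729 > 360.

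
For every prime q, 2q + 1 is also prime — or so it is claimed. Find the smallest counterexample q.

For q = 2, 3, 5 the conclusion holds.
q = 7: 2q + 1 = 15 = 3 × 5, not prime.

q = 7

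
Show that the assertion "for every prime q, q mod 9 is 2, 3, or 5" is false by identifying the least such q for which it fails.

q = 7

Check each prime q in order until the claim fails.
For q = 2, 3, 5 the conclusion holds.
q = 7: 7 mod 9 = 7 — not in {2, 3, 5}.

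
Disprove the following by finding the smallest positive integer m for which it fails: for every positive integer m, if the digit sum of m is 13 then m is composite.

Check each positive integer m in order until the digit sum of m is 13 but m is prime.
For m = 49, 58 the conclusion holds.
m = 67: digit sum 13; 67 is prime, not composite.

m = 67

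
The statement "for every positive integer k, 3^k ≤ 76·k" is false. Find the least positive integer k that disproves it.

We need the least positive integer k for which 3^k > 76·k.
For k = 1, 2, 3, 4, 5 the conclusion holds.
k = 6: 3^k = 729 and 76·k = 456, so 729 > 456.
Hence k = 6 is a counterexample.

k = 6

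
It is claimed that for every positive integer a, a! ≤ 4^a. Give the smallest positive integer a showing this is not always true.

A counterexample is any positive integer a such that a! > 4^a; we check each in order.
The first 8 eligible values, up to a = 8, all satisfy the conclusion.
a = 9: a! = 362880 and 4^a = 262144, so 362880 > 262144.

a = 9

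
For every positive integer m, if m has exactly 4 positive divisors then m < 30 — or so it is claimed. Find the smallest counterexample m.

For m = 6, 8, 10, 14, 15, 21, 22, 26, 27 the conclusion holds.
m = 33: τ(33) = 4; 33 ≥ 30.

m = 33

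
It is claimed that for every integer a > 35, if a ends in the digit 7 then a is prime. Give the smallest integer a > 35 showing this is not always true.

We need the least integer a > 35 for which a ends in the digit 7 but a is not prime.
a = 37: 37 ends in 7 and is prime.
a = 47: 47 ends in 7 and is prime.
a = 57: 57 ends in 7; 57 = 3 × 19, composite.
So a = 57 is the smallest counterexample.

a = 57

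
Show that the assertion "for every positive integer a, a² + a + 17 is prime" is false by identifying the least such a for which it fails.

For a = 1, 2, 3, 4, …, 13, 14, 15 the conclusion holds.
a = 16: a² + a + 17 = 289 = 17 × 17, composite.
So a = 16 is the smallest counterexample.

a = 16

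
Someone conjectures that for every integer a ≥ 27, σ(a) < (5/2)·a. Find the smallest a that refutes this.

We need the least integer a ≥ 27 for which the claim fails.
For a = 27, 28, 29, 30, 31, 32, 33, 34, 35 the conclusion holds.
a = 36: σ(36) = 91; 91 ≥ 90.
So a = 36 is the smallest counterexample.

a = 36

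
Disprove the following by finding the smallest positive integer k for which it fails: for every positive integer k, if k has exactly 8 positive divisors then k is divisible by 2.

k = 105

Check each positive integer k in order until k has exactly 8 positive divisors but k is not divisible by 2.
For k = 24, 30, 40, 42, …, 88, 102, 104 the conclusion holds.
k = 105: τ(105) = 8; 105 mod 2 = 1.
Hence k = 105 is a counterexample.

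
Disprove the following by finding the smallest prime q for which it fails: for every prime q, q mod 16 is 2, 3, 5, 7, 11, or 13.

For q = 2, 3, 5, 7, 11, 13 the conclusion holds.
q = 17: 17 mod 16 = 1 — not in {2, 3, 5, 7, 11, 13}.
Thus q = 17 disproves the claim, and no smaller q works.

q = 17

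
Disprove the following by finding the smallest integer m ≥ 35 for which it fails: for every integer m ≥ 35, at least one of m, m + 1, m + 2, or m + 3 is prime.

The first 13 eligible values, up to m = 47, all satisfy the conclusion.
m = 48: 48 = 2 × 24; 49 = 7 × 7; 50 = 2 × 25; 51 = 3 × 17 — all composite.

m = 48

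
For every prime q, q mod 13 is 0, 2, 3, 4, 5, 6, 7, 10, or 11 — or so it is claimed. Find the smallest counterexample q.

q = 47

We need the least prime q for which the claim fails.
For q = 2, 3, 5, 7, …, 37, 41, 43 the conclusion holds.
q = 47: 47 mod 13 = 8 — not in {0, 2, 3, 4, 5, 6, 7, 10, 11}.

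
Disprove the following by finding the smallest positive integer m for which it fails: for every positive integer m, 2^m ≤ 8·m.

For m = 1, 2, 3, 4, 5 the conclusion holds.
m = 6: 2^m = 64 and 8·m = 48, so 64 > 48.
Thus m = 6 disproves the claim, and no smaller m works.

m = 6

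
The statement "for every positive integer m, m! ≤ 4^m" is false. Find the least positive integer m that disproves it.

m = 9

Check each positive integer m in order until m! > 4^m.
For m = 1, 2, 3, 4, 5, 6, 7, 8 the conclusion holds.
m = 9: m! = 362880 and 4^m = 262144, so 362880 > 262144.
Thus m = 9 disproves the claim, and no smaller m works.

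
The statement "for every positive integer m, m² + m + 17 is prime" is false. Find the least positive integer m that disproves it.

For m = 1, 2, 3, 4, …, 13, 14, 15 the conclusion holds.
m = 16: m² + m + 17 = 289 = 17 × 17, composite.
So m = 16 is the smallest counterexample.

m = 16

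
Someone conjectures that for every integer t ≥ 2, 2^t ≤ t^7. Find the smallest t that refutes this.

A counterexample is any integer t ≥ 2 such that 2^t > t^7; we check each in order.
The first 35 eligible values, up to t = 36, all satisfy the conclusion.
t = 37: 2^t = 137438953472 and t^7 = 94931877133, so 137438953472 > 94931877133.
So t = 37 is the smallest counterexample.

t = 37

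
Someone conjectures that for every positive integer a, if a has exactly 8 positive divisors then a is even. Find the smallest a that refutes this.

a = 105

Check each positive integer a in order until a has exactly 8 positive divisors but a is odd.
For a = 24, 30, 40, 42, …, 88, 102, 104 the conclusion holds.
a = 105: divisors of 105: 1, 3, 5, 7, 15, 21, 35, 105; 105 is odd.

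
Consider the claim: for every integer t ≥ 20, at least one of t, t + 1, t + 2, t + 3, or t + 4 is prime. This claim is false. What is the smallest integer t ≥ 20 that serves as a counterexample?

t = 24

We need the least integer t ≥ 20 for which t, t + 1, t + 2, t + 3, t + 4 are all composite.
The first 4 eligible values, up to t = 23, all satisfy the conclusion.
t = 24: 24 = 2 × 12; 25 = 5 × 5; 26 = 2 × 13; 27 = 3 × 9; 28 = 2 × 14 — all composite.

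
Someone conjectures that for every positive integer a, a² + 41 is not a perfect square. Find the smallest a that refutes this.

For a = 1, 2, 3, 4, …, 17, 18, 19 the conclusion holds.
a = 20: 20² + 41 = 441 = 21², a perfect square.
So a = 20 is the smallest counterexample.

a = 20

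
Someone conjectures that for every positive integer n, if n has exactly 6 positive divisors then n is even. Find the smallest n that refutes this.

n = 45

Check each positive integer n in order until n has exactly 6 positive divisors but n is odd.
n = 12: divisors of 12: 1, 2, 3, 4, 6, 12; 12 is even.
n = 18: divisors of 18: 1, 2, 3, 6, 9, 18; 18 is even.
n = 20: divisors of 20: 1, 2, 4, 5, 10, 20; 20 is even.
n = 28: divisors of 28: 1, 2, 4, 7, 14, 28; 28 is even.
n = 32: divisors of 32: 1, 2, 4, 8, 16, 32; 32 is even.
n = 44: divisors of 44: 1, 2, 4, 11, 22, 44; 44 is even.
n = 45: divisors of 45: 1, 3, 5, 9, 15, 45; 45 is odd.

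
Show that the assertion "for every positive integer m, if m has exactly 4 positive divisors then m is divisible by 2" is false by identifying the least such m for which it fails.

Check each positive integer m in order until m has exactly 4 positive divisors but m is not divisible by 2.
m = 6: τ(6) = 4; 6 mod 2 = 0.
m = 8: τ(8) = 4; 8 mod 2 = 0.
m = 10: τ(10) = 4; 10 mod 2 = 0.
m = 14: τ(14) = 4; 14 mod 2 = 0.
m = 15: τ(15) = 4; 15 mod 2 = 1.
Hence m = 15 is a counterexample.

m = 15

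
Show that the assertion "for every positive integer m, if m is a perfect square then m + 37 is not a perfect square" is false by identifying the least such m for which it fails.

We need the least positive integer m for which m is a perfect square but m + 37 is a perfect square.
For m = 1, 4, 9, 16, …, 225, 256, 289 the conclusion holds.
m = 324: 324 = 18² and 324 + 37 = 361 = 19².
Hence m = 324 is a counterexample.

m = 324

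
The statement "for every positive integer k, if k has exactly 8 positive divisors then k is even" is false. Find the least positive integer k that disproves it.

k = 105

For k = 24, 30, 40, 42, …, 88, 102, 104 the conclusion holds.
k = 105: divisors of 105: 1, 3, 5, 7, 15, 21, 35, 105; 105 is odd.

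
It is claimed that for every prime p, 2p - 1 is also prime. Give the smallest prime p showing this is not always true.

p = 5

p = 2: 2p - 1 = 3, prime.
p = 3: 2p - 1 = 5, prime.
p = 5: 2p - 1 = 9 = 3 × 3, not prime.
Hence p = 5 is a counterexample.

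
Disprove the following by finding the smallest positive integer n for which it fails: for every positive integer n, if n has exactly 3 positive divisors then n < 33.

Check each positive integer n in order until n has exactly 3 positive divisors but the claim fails.
n = 4: τ(4) = 3; 4 < 33.
n = 9: τ(9) = 3; 9 < 33.
n = 25: τ(25) = 3; 25 < 33.
n = 49: τ(49) = 3; 49 ≥ 33.
Hence n = 49 is a counterexample.

n = 49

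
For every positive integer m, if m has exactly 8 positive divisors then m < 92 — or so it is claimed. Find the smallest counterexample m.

m = 102

For m = 24, 30, 40, 42, 54, 56, 66, 70, 78, 88 the conclusion holds.
m = 102: τ(102) = 8; 102 ≥ 92.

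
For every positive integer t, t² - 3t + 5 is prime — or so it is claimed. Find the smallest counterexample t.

t = 1: t² - 3t + 5 = 3, prime.
t = 2: t² - 3t + 5 = 3, prime.
t = 3: t² - 3t + 5 = 5, prime.
t = 4: t² - 3t + 5 = 9 = 3 × 3, composite.
So t = 4 is the smallest counterexample.

t = 4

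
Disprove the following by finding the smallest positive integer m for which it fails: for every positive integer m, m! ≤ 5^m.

m = 12

A counterexample is any positive integer m such that m! > 5^m; we check each in order.
For m = 1, 2, 3, 4, …, 9, 10, 11 the conclusion holds.
m = 12: m! = 479001600 and 5^m = 244140625, so 479001600 > 244140625.
So m = 12 is the smallest counterexample.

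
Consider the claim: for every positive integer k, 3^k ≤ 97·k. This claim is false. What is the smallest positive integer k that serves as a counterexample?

We need the least positive integer k for which 3^k > 97·k.
The first 5 eligible values, up to k = 5, all satisfy the conclusion.
k = 6: 3^k = 729 and 97·k = 582, so 729 > 582.
So k = 6 is the smallest counterexample.

k = 6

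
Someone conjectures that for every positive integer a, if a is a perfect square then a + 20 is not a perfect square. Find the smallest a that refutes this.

a = 16

We need the least positive integer a for which a is a perfect square but a + 20 is a perfect square.
For a = 1, 4, 9 the conclusion holds.
a = 16: 16 = 4² and 16 + 20 = 36 = 6².
Hence a = 16 is a counterexample.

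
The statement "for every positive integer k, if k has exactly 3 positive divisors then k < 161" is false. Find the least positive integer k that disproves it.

k = 169

k = 4: τ(4) = 3; 4 < 161.
k = 9: τ(9) = 3; 9 < 161.
k = 25: τ(25) = 3; 25 < 161.
k = 49: τ(49) = 3; 49 < 161.
k = 121: τ(121) = 3; 121 < 161.
k = 169: τ(169) = 3; 169 ≥ 161.
So k = 169 is the smallest counterexample.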